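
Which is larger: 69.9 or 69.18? 69.9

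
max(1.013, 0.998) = 1.013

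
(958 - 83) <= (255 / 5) False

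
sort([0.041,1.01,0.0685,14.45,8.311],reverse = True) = [14.45,8.311,1.01,0.0685,0.041]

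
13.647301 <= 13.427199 False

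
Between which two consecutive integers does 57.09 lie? 57 and 58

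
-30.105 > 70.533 False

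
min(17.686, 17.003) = 17.003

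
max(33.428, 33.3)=33.428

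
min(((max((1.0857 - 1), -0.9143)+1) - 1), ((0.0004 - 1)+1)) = 0.0004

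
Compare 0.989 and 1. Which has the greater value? 1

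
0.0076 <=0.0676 True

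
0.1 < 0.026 False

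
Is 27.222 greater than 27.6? No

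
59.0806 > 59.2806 False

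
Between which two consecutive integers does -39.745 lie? -40 and -39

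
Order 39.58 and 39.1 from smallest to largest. 39.1, 39.58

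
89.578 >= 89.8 False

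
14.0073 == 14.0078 False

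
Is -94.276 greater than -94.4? Yes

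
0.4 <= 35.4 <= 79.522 True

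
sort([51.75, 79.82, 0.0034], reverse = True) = [79.82, 51.75, 0.0034]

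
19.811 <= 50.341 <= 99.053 True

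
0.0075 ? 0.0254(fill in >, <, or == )<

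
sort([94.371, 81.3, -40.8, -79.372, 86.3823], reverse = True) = [94.371, 86.3823, 81.3, -40.8, -79.372]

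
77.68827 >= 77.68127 True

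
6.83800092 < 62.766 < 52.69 False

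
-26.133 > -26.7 True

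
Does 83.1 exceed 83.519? No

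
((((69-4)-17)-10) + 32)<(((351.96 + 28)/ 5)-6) False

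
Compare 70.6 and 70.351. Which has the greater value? 70.6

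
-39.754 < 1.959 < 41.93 True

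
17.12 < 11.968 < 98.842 False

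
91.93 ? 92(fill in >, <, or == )<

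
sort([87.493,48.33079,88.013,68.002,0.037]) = [0.037,48.33079,68.002,87.493,88.013]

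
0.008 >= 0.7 False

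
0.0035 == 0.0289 False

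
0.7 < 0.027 False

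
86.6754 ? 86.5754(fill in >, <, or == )>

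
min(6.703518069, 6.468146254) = 6.468146254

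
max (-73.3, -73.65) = -73.3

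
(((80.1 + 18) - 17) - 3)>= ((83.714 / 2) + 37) False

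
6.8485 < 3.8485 False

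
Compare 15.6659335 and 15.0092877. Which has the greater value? 15.6659335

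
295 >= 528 False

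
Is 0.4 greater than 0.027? Yes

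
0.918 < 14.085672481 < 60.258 True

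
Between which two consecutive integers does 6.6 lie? 6 and 7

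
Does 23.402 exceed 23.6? No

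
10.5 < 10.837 True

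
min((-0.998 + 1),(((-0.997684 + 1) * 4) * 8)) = 0.002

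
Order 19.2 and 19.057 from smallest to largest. 19.057, 19.2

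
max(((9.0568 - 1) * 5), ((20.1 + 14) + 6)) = 40.284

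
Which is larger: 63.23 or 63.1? 63.23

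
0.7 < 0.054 False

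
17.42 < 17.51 True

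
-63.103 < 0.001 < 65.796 True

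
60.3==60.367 False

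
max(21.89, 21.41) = 21.89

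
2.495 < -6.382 False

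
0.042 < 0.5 True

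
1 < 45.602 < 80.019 True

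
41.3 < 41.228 False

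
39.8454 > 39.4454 True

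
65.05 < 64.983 False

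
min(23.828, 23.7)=23.7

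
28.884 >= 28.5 True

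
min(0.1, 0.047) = 0.047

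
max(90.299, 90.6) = 90.6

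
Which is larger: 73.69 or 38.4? 73.69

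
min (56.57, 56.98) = 56.57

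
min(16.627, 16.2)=16.2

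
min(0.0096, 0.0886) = 0.0096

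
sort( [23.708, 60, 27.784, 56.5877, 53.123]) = [23.708, 27.784, 53.123, 56.5877, 60]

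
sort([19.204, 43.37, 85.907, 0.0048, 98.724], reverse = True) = [98.724, 85.907, 43.37, 19.204, 0.0048]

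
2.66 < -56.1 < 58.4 False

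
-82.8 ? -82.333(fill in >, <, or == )<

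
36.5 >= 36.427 True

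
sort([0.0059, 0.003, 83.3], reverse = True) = [83.3, 0.0059, 0.003]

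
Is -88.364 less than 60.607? Yes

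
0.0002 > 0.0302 False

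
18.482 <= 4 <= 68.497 False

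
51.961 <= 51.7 False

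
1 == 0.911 False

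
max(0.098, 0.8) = 0.8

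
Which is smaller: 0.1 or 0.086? 0.086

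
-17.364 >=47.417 False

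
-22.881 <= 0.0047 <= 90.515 True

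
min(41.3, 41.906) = 41.3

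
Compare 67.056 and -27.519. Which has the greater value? 67.056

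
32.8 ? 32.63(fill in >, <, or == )>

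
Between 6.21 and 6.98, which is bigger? 6.98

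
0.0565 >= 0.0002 True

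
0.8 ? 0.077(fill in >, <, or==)>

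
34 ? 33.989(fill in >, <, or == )>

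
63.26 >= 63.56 False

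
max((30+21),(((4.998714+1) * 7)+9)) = 51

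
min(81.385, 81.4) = 81.385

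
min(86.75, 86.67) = 86.67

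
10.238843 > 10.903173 False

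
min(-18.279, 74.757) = -18.279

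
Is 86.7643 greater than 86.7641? Yes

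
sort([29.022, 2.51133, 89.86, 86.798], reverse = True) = [89.86, 86.798, 29.022, 2.51133]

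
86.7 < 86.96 True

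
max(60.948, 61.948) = 61.948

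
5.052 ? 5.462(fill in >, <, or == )<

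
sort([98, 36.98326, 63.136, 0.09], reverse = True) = [98, 63.136, 36.98326, 0.09]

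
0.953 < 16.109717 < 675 True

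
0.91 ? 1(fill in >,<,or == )<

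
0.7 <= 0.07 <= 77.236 False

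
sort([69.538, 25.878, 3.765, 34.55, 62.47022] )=[3.765, 25.878, 34.55, 62.47022, 69.538]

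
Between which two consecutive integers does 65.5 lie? 65 and 66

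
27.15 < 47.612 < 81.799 True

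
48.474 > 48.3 True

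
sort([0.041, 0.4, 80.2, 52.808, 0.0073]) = [0.0073, 0.041, 0.4, 52.808, 80.2]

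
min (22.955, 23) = 22.955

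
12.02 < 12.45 True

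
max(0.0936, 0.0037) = 0.0936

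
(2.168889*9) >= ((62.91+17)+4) False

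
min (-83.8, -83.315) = -83.8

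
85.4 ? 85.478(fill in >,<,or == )<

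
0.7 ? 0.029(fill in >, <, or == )>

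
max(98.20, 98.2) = 98.2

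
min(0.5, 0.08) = 0.08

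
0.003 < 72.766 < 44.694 False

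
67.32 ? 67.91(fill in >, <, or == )<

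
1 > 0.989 True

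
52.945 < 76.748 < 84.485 True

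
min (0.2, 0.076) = 0.076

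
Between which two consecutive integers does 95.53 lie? 95 and 96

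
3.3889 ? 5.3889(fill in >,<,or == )<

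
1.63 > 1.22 True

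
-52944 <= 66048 True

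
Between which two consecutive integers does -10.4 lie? -11 and -10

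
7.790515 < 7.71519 False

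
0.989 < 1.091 True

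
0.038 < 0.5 True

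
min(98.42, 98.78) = 98.42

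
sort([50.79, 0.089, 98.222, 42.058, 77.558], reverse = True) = [98.222, 77.558, 50.79, 42.058, 0.089]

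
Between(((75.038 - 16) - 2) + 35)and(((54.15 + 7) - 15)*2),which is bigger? (((54.15 + 7) - 15)*2)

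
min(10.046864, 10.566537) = 10.046864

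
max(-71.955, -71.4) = -71.4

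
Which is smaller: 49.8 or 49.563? 49.563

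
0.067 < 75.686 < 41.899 False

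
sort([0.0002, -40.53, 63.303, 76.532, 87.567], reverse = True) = [87.567, 76.532, 63.303, 0.0002, -40.53]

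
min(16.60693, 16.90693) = 16.60693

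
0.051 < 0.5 True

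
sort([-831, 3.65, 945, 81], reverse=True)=[945, 81, 3.65, -831]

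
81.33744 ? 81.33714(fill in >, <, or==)>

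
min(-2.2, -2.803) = -2.803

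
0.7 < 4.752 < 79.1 True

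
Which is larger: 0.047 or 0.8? 0.8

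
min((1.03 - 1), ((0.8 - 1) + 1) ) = 0.03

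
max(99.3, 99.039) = 99.3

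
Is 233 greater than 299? No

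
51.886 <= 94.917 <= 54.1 False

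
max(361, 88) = 361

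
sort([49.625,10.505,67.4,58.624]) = [10.505,49.625,58.624,67.4]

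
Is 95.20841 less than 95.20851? Yes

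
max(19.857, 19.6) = 19.857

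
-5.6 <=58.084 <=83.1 True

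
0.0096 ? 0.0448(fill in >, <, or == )<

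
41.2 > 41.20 False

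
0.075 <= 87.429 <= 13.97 False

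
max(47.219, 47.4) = 47.4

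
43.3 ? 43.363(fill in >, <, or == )<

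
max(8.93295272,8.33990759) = 8.93295272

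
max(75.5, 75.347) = 75.5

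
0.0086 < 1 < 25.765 True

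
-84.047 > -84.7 True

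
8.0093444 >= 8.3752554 False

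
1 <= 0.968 False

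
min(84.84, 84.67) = 84.67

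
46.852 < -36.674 False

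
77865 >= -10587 True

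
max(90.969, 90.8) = 90.969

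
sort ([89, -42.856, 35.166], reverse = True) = [89, 35.166, -42.856]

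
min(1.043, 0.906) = 0.906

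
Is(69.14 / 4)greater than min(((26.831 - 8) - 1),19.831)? No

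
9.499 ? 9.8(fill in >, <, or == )<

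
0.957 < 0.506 False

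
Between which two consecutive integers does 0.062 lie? 0 and 1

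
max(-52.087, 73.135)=73.135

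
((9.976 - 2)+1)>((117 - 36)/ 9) False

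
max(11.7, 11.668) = 11.7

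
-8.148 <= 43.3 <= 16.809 False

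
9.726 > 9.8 False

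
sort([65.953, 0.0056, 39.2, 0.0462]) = [0.0056, 0.0462, 39.2, 65.953]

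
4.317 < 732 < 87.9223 False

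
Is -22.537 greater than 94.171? No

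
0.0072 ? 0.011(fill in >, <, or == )<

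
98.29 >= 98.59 False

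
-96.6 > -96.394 False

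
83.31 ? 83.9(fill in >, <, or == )<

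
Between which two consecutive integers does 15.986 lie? 15 and 16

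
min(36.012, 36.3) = 36.012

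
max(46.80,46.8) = 46.8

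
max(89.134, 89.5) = 89.5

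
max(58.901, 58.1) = 58.901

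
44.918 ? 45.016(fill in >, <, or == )<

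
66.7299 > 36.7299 True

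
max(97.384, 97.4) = 97.4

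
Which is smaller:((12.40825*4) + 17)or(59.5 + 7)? (59.5 + 7)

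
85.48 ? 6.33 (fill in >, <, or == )>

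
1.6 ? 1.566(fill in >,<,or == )>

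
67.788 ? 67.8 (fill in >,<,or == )<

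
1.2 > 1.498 False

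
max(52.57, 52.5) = 52.57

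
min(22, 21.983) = 21.983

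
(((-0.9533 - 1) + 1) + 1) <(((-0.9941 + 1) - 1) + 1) False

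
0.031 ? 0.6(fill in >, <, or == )<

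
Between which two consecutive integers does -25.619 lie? -26 and -25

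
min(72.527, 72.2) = 72.2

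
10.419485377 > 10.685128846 False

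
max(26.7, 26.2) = 26.7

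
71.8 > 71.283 True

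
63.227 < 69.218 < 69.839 True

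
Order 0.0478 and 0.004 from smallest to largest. 0.004,0.0478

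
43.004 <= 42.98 False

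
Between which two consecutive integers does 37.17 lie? 37 and 38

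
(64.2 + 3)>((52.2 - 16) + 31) False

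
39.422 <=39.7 True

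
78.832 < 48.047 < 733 False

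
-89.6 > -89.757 True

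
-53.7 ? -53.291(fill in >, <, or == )<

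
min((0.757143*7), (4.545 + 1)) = 5.300001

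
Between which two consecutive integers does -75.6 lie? -76 and -75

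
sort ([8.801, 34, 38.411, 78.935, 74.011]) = [8.801, 34, 38.411, 74.011, 78.935]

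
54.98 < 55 True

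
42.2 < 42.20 False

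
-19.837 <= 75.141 True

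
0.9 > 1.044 False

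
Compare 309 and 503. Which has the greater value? 503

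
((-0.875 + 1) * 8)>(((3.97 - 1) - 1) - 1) True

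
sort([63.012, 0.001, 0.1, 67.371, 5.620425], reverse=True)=[67.371, 63.012, 5.620425, 0.1, 0.001]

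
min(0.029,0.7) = 0.029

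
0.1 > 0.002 True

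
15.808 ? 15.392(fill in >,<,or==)>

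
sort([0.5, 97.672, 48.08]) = [0.5, 48.08, 97.672]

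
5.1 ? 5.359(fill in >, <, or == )<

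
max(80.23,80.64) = 80.64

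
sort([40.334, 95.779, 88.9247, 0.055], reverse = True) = [95.779, 88.9247, 40.334, 0.055]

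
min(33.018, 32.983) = 32.983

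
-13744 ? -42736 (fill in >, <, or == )>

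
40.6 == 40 False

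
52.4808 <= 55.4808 True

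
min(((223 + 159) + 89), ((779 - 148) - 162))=469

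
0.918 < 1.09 True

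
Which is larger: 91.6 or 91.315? 91.6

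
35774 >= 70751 False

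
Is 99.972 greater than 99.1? Yes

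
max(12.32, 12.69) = 12.69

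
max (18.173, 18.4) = 18.4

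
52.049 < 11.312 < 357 False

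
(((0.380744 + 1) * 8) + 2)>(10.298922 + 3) False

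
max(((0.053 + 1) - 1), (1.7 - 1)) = 0.7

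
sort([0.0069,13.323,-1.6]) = [-1.6,0.0069,13.323]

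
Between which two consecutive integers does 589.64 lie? 589 and 590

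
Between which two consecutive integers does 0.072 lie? 0 and 1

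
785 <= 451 False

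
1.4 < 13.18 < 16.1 True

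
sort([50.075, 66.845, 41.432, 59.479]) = [41.432, 50.075, 59.479, 66.845]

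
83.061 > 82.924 True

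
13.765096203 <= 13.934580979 True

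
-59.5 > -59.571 True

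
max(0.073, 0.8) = 0.8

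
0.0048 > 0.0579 False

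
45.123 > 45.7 False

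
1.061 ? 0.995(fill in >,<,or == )>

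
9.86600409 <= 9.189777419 False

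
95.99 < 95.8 False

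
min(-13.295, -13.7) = -13.7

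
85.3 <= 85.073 False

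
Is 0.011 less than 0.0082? No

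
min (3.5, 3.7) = 3.5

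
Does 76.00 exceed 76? No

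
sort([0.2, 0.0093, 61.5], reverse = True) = [61.5, 0.2, 0.0093]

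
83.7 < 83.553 False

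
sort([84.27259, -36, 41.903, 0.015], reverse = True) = [84.27259, 41.903, 0.015, -36]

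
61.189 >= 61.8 False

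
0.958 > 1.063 False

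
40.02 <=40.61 True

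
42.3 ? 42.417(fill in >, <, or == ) <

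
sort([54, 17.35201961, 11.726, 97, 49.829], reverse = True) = [97, 54, 49.829, 17.35201961, 11.726]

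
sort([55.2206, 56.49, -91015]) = [-91015, 55.2206, 56.49]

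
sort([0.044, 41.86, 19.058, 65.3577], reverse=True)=[65.3577, 41.86, 19.058, 0.044]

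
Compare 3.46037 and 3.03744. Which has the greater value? 3.46037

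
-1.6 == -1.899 False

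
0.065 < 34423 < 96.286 False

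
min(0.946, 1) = 0.946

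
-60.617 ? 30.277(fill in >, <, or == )<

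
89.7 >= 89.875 False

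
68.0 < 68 False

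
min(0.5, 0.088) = 0.088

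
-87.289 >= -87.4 True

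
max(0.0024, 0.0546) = 0.0546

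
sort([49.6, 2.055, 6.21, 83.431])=[2.055, 6.21, 49.6, 83.431]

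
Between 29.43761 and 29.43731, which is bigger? 29.43761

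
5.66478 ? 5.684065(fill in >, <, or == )<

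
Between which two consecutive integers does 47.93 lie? 47 and 48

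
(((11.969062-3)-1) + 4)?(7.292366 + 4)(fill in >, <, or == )>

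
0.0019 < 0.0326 True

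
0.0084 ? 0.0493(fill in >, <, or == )<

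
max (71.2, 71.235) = 71.235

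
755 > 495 True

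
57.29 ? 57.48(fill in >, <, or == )<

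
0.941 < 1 True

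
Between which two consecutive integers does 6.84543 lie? 6 and 7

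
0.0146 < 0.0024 False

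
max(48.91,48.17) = 48.91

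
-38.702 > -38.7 False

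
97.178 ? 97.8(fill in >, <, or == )<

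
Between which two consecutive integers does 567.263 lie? 567 and 568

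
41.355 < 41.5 True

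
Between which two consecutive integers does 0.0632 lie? 0 and 1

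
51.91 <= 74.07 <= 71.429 False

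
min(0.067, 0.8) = 0.067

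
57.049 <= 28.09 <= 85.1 False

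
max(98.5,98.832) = 98.832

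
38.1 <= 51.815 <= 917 True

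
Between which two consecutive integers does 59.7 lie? 59 and 60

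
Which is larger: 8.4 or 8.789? 8.789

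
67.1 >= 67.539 False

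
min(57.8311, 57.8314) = 57.8311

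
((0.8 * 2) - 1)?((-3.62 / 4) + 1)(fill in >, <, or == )>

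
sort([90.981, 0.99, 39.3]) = [0.99, 39.3, 90.981]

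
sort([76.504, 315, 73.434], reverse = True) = [315, 76.504, 73.434]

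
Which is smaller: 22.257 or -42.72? -42.72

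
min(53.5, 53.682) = 53.5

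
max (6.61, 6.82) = 6.82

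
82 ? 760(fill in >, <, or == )<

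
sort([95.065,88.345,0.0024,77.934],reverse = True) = [95.065,88.345,77.934,0.0024]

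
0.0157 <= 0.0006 False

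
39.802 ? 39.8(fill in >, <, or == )>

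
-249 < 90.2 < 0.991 False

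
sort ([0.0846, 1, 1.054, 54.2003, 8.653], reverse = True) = [54.2003, 8.653, 1.054, 1, 0.0846]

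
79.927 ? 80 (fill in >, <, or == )<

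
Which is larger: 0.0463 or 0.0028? 0.0463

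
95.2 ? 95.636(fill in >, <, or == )<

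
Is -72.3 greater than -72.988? Yes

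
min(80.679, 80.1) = 80.1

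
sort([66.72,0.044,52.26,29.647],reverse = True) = [66.72,52.26,29.647,0.044]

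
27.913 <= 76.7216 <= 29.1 False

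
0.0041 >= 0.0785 False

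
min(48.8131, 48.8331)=48.8131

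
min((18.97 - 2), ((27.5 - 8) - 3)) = 16.5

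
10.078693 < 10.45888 True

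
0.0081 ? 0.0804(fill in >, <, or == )<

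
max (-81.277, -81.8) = -81.277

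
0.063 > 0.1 False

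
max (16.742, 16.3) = 16.742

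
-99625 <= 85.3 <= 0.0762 False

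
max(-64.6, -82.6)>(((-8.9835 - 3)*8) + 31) True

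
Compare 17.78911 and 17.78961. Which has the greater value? 17.78961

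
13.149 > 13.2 False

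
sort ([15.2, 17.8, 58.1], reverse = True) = [58.1, 17.8, 15.2]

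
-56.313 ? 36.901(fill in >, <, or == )<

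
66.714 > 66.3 True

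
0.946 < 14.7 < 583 True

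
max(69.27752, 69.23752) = 69.27752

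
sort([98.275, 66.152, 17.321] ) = [17.321, 66.152, 98.275]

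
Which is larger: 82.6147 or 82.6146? 82.6147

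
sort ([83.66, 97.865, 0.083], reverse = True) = [97.865, 83.66, 0.083]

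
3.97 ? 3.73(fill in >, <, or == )>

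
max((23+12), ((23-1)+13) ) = 35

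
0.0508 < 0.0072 False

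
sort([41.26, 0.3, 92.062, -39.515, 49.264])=[-39.515, 0.3, 41.26, 49.264, 92.062]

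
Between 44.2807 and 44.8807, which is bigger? 44.8807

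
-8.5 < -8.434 True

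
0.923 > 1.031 False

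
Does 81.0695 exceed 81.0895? No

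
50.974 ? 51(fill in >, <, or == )<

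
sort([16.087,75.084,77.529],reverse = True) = [77.529,75.084,16.087]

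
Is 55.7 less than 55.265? No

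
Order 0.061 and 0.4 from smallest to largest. 0.061, 0.4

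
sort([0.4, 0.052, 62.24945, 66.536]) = [0.052, 0.4, 62.24945, 66.536]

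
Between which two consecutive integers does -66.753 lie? -67 and -66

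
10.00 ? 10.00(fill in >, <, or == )==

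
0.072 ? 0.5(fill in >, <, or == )<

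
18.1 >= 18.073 True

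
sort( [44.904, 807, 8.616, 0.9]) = [0.9, 8.616, 44.904, 807]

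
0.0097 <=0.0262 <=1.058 True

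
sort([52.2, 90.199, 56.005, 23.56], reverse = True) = [90.199, 56.005, 52.2, 23.56]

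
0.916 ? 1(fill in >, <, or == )<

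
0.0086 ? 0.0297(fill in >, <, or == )<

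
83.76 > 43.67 True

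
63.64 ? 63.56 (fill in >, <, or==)>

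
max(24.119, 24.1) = 24.119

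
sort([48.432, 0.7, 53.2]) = [0.7, 48.432, 53.2]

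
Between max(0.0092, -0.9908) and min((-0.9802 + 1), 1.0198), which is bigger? min((-0.9802 + 1), 1.0198)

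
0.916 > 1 False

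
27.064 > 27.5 False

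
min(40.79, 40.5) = 40.5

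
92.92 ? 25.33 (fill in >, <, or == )>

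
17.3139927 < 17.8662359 True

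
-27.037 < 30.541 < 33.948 True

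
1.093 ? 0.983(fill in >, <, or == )>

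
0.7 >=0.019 True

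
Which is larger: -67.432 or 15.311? 15.311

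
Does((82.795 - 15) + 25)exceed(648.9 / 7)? Yes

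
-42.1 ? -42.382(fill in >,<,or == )>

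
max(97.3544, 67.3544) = 97.3544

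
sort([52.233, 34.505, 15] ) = [15, 34.505, 52.233]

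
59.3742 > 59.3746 False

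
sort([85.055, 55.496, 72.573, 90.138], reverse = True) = [90.138, 85.055, 72.573, 55.496]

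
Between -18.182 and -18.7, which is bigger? -18.182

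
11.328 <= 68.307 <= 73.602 True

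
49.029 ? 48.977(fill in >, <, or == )>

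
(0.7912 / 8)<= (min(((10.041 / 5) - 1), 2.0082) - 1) False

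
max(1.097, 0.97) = 1.097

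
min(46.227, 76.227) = 46.227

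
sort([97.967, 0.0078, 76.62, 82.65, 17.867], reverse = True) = [97.967, 82.65, 76.62, 17.867, 0.0078]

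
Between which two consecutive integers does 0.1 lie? 0 and 1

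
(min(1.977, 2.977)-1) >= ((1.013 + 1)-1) False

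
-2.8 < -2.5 True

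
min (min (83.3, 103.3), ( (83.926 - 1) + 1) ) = 83.3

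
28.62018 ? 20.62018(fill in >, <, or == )>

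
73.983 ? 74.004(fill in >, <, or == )<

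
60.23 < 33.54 False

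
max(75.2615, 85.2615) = 85.2615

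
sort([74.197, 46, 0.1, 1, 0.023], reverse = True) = [74.197, 46, 1, 0.1, 0.023]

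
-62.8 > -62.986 True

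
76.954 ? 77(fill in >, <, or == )<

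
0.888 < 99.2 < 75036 True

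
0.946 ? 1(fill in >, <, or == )<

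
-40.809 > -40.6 False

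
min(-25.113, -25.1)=-25.113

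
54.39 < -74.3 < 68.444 False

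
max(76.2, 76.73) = 76.73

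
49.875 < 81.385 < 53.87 False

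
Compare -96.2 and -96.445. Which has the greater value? -96.2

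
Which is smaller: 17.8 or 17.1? 17.1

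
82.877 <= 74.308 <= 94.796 False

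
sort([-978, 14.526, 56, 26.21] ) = [-978, 14.526, 26.21, 56]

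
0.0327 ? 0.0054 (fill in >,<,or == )>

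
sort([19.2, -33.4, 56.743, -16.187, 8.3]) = [-33.4, -16.187, 8.3, 19.2, 56.743]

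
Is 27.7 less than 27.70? No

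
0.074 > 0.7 False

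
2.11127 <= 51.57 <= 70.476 True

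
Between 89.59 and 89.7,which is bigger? 89.7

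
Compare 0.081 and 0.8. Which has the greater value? 0.8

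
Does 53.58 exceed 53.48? Yes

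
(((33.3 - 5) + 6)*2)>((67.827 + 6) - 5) False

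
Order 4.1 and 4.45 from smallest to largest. 4.1,4.45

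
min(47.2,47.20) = 47.2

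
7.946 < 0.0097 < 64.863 False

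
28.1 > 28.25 False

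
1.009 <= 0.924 False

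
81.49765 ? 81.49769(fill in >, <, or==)<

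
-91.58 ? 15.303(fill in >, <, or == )<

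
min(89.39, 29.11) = 29.11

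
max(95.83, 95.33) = 95.83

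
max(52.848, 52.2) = 52.848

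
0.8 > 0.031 True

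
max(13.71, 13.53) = 13.71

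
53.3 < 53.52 True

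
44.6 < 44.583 False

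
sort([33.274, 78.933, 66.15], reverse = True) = [78.933, 66.15, 33.274]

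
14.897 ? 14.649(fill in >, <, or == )>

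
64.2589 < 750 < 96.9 False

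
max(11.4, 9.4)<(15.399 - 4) False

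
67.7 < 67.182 False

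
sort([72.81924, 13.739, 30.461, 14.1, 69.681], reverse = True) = [72.81924, 69.681, 30.461, 14.1, 13.739]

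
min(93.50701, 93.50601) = 93.50601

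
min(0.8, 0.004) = 0.004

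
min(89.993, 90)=89.993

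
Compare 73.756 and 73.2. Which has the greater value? 73.756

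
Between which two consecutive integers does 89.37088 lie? 89 and 90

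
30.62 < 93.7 True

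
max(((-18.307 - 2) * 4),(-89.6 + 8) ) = -81.228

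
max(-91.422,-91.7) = -91.422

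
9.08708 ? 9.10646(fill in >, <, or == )<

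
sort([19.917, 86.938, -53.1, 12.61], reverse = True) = [86.938, 19.917, 12.61, -53.1]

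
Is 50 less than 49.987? No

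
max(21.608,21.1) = 21.608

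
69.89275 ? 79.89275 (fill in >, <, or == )<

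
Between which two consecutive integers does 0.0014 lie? 0 and 1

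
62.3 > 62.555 False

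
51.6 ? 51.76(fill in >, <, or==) <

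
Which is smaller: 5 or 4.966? 4.966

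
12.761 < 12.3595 False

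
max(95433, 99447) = 99447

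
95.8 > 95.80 False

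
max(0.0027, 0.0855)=0.0855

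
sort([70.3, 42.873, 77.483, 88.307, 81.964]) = [42.873, 70.3, 77.483, 81.964, 88.307]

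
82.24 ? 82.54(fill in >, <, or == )<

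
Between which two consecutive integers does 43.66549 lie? 43 and 44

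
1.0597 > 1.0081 True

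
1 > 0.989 True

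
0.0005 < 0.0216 True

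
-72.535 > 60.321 False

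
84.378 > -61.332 True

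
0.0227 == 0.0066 False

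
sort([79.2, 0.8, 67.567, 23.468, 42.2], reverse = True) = [79.2, 67.567, 42.2, 23.468, 0.8]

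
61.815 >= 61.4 True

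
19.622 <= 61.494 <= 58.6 False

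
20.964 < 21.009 True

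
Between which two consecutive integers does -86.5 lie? -87 and -86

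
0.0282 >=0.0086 True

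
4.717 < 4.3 False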